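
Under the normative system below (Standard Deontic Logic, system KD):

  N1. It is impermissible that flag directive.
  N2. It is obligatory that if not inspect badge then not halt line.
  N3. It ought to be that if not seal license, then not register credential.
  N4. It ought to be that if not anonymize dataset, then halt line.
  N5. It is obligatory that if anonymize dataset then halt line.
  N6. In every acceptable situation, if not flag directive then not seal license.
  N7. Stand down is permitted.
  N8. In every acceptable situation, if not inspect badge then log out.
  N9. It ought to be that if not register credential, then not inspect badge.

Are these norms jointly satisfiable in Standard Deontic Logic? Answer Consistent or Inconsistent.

Inconsistent

Premises 5 and 4 are O(anonymize_dataset → halt_line) and O(¬anonymize_dataset → halt_line); every ideal world satisfies anonymize_dataset or ¬anonymize_dataset, so in either case halt_line holds — hence O(halt_line).
Premise 2 is O(¬inspect_badge → ¬halt_line); contrapositively O(halt_line → inspect_badge). Since O(halt_line) holds, K gives O(inspect_badge).
The contrapositive of premise 9 (O(¬register_credential → ¬inspect_badge)) is O(inspect_badge → register_credential), and O(inspect_badge) is already established, so O(register_credential).
The contrapositive of premise 3 (O(¬seal_license → ¬register_credential)) is O(register_credential → seal_license), and O(register_credential) is already established, so O(seal_license).
Premise 6 is O(¬flag_directive → ¬seal_license); contrapositively O(seal_license → flag_directive). Since O(seal_license) holds, K gives O(flag_directive).
However, F(flag_directive) at premise 1 amounts to O(¬flag_directive).
We now have both O(flag_directive) and O(¬flag_directive) — flag_directive is simultaneously obligatory and forbidden, violating the D-axiom.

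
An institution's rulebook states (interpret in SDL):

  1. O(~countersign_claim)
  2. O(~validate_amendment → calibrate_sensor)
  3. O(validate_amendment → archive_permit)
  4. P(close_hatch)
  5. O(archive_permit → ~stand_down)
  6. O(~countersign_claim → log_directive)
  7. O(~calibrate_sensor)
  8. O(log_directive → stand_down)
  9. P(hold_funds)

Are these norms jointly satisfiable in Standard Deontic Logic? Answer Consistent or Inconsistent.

From premise 7 we have O(~calibrate_sensor).
Premise 2, O(~validate_amendment → calibrate_sensor), contraposes to O(~calibrate_sensor → validate_amendment); with O(~calibrate_sensor) we get O(validate_amendment).
Applying K to premise 3 (O(validate_amendment → archive_permit)) and O(validate_amendment) yields O(archive_permit).
Applying K to premise 5 (O(archive_permit → ~stand_down)) and O(archive_permit) yields O(~stand_down).
Premise 8, O(log_directive → stand_down), contraposes to O(~stand_down → ~log_directive); with O(~stand_down) we get O(~log_directive).
Premise 6, O(~countersign_claim → log_directive), contraposes to O(~log_directive → countersign_claim); with O(~log_directive) we get O(countersign_claim).
Yet premise 1 states O(~countersign_claim).
We now have both O(countersign_claim) and O(~countersign_claim) — countersign_claim is simultaneously obligatory and forbidden, violating the D-axiom.

Inconsistent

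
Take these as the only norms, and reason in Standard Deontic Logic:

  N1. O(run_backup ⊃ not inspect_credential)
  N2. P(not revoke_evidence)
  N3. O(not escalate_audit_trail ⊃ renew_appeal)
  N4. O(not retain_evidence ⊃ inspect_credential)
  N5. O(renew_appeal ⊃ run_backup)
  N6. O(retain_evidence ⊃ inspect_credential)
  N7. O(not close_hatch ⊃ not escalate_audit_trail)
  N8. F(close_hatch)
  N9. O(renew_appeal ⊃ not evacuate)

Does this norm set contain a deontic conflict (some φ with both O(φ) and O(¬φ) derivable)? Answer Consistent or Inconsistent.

Inconsistent

Premises 6 and 4 are O(retain_evidence ⊃ inspect_credential) and O(not retain_evidence ⊃ inspect_credential); every ideal world satisfies retain_evidence or not retain_evidence, so in either case inspect_credential holds — hence O(inspect_credential).
Premise 1, O(run_backup ⊃ not inspect_credential), contraposes to O(inspect_credential ⊃ not run_backup); with O(inspect_credential) we get O(not run_backup).
Premise 5, O(renew_appeal ⊃ run_backup), contraposes to O(not run_backup ⊃ not renew_appeal); with O(not run_backup) we get O(not renew_appeal).
The contrapositive of premise 3 (O(not escalate_audit_trail ⊃ renew_appeal)) is O(not renew_appeal ⊃ escalate_audit_trail), and O(not renew_appeal) is already established, so O(escalate_audit_trail).
Premise 7, O(not close_hatch ⊃ not escalate_audit_trail), contraposes to O(escalate_audit_trail ⊃ close_hatch); with O(escalate_audit_trail) we get O(close_hatch).
However, F(close_hatch) at premise 8 amounts to O(not close_hatch).
We now have both O(close_hatch) and O(not close_hatch) — close_hatch is simultaneously obligatory and forbidden, violating the D-axiom.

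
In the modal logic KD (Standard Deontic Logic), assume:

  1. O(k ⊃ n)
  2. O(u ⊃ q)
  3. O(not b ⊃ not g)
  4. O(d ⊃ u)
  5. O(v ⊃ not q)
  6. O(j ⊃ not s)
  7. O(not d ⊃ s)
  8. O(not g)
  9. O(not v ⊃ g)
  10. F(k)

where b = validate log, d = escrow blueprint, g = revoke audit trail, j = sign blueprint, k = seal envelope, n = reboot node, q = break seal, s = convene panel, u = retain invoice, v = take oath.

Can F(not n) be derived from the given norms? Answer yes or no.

No

Premise 1 is O(k ⊃ n), but O(k) is not derivable from the premises, so it does not yield O(n).
No other premise forces O(n). An ideal world satisfying every premise can still have not n true, so F(not n) is not derivable.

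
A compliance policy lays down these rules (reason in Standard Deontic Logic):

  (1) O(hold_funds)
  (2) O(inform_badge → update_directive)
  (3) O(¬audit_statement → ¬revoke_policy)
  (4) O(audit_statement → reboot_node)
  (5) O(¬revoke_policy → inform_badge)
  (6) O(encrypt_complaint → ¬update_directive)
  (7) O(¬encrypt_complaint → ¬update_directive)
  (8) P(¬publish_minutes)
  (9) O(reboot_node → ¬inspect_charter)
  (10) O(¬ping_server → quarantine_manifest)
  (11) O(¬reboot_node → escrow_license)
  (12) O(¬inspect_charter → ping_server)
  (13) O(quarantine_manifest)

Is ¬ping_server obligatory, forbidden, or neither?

Forbidden

Premises 6 and 7 are O(encrypt_complaint → ¬update_directive) and O(¬encrypt_complaint → ¬update_directive); every ideal world satisfies encrypt_complaint or ¬encrypt_complaint, so in either case ¬update_directive holds — hence O(¬update_directive).
The contrapositive of premise 2 (O(inform_badge → update_directive)) is O(¬update_directive → ¬inform_badge), and O(¬update_directive) is already established, so O(¬inform_badge).
Premise 5, O(¬revoke_policy → inform_badge), contraposes to O(¬inform_badge → revoke_policy); with O(¬inform_badge) we get O(revoke_policy).
Premise 3, O(¬audit_statement → ¬revoke_policy), contraposes to O(revoke_policy → audit_statement); with O(revoke_policy) we get O(audit_statement).
From O(audit_statement) and premise 4, O(audit_statement → reboot_node), we obtain O(reboot_node).
With premise 9, O(reboot_node → ¬inspect_charter), the K-axiom yields O(¬inspect_charter).
Applying K to premise 12 (O(¬inspect_charter → ping_server)) and O(¬inspect_charter) yields O(ping_server).
Premises 1, 8, 10, 11, 13 do not contribute to this derivation.
Thus O(ping_server), which is F(¬ping_server): ¬ping_server is forbidden.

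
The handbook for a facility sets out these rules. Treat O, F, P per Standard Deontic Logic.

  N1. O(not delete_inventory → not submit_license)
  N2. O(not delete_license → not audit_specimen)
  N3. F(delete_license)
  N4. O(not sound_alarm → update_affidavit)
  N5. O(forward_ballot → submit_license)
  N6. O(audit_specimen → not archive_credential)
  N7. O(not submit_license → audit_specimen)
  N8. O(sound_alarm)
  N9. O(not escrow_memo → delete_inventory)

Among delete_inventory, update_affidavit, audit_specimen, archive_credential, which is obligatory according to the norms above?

delete_inventory

Premise 3, F(delete_license), is equivalent to O(not delete_license).
With premise 2, O(not delete_license → not audit_specimen), the K-axiom yields O(not audit_specimen).
The contrapositive of premise 7 (O(not submit_license → audit_specimen)) is O(not audit_specimen → submit_license), and O(not audit_specimen) is already established, so O(submit_license).
Premise 1, O(not delete_inventory → not submit_license), contraposes to O(submit_license → delete_inventory); with O(submit_license) we get O(delete_inventory).
So O(delete_inventory) holds — delete_inventory is obligatory. None of the other listed options is made obligatory by any chain of premises.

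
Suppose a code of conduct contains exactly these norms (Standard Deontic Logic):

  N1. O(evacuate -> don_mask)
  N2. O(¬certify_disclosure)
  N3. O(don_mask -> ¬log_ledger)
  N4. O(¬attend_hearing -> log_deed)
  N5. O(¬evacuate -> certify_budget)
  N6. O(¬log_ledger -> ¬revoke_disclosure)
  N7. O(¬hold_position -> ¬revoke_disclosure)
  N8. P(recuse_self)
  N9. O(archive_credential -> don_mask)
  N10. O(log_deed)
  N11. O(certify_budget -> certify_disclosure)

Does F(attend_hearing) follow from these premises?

Premise 4 is O(¬attend_hearing -> log_deed); even if O(log_deed) held, inferring O(¬attend_hearing) would be affirming the consequent — invalid.
No other premise forces O(¬attend_hearing). An ideal world satisfying every premise can still have attend_hearing true, so F(attend_hearing) is not derivable.

No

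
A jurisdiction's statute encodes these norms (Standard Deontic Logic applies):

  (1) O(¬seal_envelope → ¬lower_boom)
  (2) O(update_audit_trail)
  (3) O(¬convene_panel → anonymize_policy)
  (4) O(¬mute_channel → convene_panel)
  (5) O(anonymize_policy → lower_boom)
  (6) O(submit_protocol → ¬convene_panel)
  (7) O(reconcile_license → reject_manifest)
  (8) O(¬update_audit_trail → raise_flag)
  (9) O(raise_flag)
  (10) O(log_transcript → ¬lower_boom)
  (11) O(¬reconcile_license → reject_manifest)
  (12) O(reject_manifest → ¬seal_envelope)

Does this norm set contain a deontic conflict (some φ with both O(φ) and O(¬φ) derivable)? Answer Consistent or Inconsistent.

Consistent

Premise 8 is O(¬update_audit_trail → raise_flag); even if O(raise_flag) held, inferring O(¬update_audit_trail) would be affirming the consequent — invalid.
So O(¬update_audit_trail) is not derivable, and the apparent clash with O(update_audit_trail) does not arise.
A world satisfying every obligation exists (e.g. anonymize_policy=false, convene_panel=true, log_transcript=false, lower_boom=false, mute_channel=false, raise_flag=true, reconcile_license=false, reject_manifest=true, seal_envelope=false, submit_protocol=false, update_audit_trail=true); no atom is both obligatory and forbidden, so the set is consistent.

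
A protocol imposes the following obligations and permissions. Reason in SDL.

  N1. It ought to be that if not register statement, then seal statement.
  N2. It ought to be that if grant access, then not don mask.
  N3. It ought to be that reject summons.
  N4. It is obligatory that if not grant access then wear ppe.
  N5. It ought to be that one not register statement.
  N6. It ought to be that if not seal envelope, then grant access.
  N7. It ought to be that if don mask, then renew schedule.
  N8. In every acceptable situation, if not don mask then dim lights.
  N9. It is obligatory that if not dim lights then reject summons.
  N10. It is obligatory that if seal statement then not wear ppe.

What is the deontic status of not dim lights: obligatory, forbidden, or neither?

From premise 5 we have O(¬register_statement).
From O(¬register_statement) and premise 1, O(¬register_statement → seal_statement), we obtain O(seal_statement).
From O(seal_statement) and premise 10, O(seal_statement → ¬wear_ppe), we obtain O(¬wear_ppe).
The contrapositive of premise 4 (O(¬grant_access → wear_ppe)) is O(¬wear_ppe → grant_access), and O(¬wear_ppe) is already established, so O(grant_access).
From O(grant_access) and premise 2, O(grant_access → ¬don_mask), we obtain O(¬don_mask).
Premise 8 is O(¬don_mask → dim_lights); since O(¬don_mask), deontic closure gives O(dim_lights).
Premises 3, 6, 7, 9 do not contribute to this derivation.
Thus O(dim_lights), which is F(¬dim_lights): ¬dim_lights is forbidden.

Forbidden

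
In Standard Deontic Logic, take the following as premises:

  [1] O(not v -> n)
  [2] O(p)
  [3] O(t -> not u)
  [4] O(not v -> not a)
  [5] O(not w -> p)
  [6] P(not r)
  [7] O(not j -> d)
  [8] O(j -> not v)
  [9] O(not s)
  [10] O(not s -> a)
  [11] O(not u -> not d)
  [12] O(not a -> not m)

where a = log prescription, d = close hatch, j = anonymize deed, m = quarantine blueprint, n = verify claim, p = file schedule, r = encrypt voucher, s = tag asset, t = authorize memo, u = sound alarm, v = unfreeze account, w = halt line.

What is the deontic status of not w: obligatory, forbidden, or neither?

Neither

Premise 5 is O(not w -> p); even if O(p) held, inferring O(not w) would be affirming the consequent — invalid.
No premise or chain of K-axiom applications forces O(not w), and none forces O(w). So not w is neither obligatory nor forbidden under these norms.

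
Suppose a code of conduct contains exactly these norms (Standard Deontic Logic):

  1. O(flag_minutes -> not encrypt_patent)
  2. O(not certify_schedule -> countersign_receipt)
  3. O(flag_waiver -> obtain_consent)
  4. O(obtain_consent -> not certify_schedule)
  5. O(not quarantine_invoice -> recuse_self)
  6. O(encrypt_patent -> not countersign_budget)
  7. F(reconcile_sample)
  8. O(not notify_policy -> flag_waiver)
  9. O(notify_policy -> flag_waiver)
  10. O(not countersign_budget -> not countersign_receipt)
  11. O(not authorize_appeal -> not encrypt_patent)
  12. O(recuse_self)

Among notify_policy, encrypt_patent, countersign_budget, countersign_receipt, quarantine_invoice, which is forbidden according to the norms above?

encrypt_patent

Premises 9 and 8 cover both cases: O(notify_policy -> flag_waiver) and O(not notify_policy -> flag_waiver). Since notify_policy ∨ not notify_policy is a tautology, O(flag_waiver) follows.
Premise 3 is O(flag_waiver -> obtain_consent); since O(flag_waiver), deontic closure gives O(obtain_consent).
With premise 4, O(obtain_consent -> not certify_schedule), the K-axiom yields O(not certify_schedule).
Premise 2 is O(not certify_schedule -> countersign_receipt); since O(not certify_schedule), deontic closure gives O(countersign_receipt).
The contrapositive of premise 10 (O(not countersign_budget -> not countersign_receipt)) is O(countersign_receipt -> countersign_budget), and O(countersign_receipt) is already established, so O(countersign_budget).
The contrapositive of premise 6 (O(encrypt_patent -> not countersign_budget)) is O(countersign_budget -> not encrypt_patent), and O(countersign_budget) is already established, so O(not encrypt_patent).
So O(not encrypt_patent) holds, i.e. encrypt_patent is forbidden. None of the other listed options is forbidden under the premises.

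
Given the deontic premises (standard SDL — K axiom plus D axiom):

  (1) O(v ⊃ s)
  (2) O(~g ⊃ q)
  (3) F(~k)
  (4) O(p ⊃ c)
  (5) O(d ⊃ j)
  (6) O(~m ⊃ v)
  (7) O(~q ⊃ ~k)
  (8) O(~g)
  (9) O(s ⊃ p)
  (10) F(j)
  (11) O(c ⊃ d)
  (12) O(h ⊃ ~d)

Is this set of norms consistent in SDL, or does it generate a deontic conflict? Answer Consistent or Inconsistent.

Premise 7 is O(~q ⊃ ~k), but O(~q) is not derivable from the premises, so it does not yield O(~k).
So O(~k) is not derivable, and the apparent clash with O(k) does not arise.
A world satisfying every obligation exists (e.g. c=false, d=false, g=false, h=false, j=false, k=true, m=true, p=false, q=true, s=false, v=false); no atom is both obligatory and forbidden, so the set is consistent.

Consistent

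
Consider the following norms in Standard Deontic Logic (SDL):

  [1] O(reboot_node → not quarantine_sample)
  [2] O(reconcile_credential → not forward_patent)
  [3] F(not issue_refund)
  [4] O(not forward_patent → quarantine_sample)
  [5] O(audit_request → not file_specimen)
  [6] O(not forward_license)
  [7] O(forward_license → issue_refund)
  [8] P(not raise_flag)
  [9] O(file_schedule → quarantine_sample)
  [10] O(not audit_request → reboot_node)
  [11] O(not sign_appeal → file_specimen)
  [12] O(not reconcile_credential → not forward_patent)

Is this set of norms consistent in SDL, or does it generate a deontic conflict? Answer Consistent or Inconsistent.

Consistent

Premise 7 is O(forward_license → issue_refund); even if O(issue_refund) held, inferring O(forward_license) would be affirming the consequent — invalid.
So O(forward_license) is not derivable, and the apparent clash with O(not forward_license) does not arise.
A world satisfying every obligation exists (e.g. audit_request=true, file_schedule=false, file_specimen=false, forward_license=false, forward_patent=false, issue_refund=true, quarantine_sample=true, raise_flag=false, reboot_node=false, reconcile_credential=false, sign_appeal=true); no atom is both obligatory and forbidden, so the set is consistent.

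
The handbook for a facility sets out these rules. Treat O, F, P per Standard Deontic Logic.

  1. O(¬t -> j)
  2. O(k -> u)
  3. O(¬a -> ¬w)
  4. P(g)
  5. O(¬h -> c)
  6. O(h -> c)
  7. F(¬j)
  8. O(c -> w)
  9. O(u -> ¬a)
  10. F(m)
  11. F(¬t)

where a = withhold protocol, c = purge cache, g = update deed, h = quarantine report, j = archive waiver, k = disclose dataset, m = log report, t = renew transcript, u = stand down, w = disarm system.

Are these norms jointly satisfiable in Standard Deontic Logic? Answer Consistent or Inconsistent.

Consistent

Premise 1 is O(¬t -> j); even if O(j) held, inferring O(¬t) would be affirming the consequent — invalid.
So O(¬t) is not derivable, and the apparent clash with O(t) does not arise.
A world satisfying every obligation exists (e.g. a=true, c=true, g=false, h=false, j=true, k=false, m=false, t=true, u=false, w=true); no atom is both obligatory and forbidden, so the set is consistent.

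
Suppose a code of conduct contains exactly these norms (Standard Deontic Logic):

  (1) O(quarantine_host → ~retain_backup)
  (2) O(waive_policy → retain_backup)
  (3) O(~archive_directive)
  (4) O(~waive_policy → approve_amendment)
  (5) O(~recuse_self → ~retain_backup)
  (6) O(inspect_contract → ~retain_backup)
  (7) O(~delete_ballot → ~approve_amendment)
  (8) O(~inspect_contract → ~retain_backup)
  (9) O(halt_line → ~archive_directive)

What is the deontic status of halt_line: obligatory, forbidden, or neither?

Premise 9 is O(halt_line → ~archive_directive); even if O(~archive_directive) held, inferring O(halt_line) would be affirming the consequent — invalid.
No premise or chain of K-axiom applications forces O(halt_line), and none forces O(~halt_line). So halt_line is neither obligatory nor forbidden under these norms.

Neither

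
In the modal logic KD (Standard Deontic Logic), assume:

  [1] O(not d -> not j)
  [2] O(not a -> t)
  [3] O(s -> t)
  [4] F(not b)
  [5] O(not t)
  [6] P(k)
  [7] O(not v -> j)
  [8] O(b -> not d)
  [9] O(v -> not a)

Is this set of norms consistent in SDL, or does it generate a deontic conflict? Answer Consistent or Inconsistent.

Inconsistent

F(not b) at premise 4 means O(b).
Premise 8 is O(b -> not d); since O(b), deontic closure gives O(not d).
Applying K to premise 1 (O(not d -> not j)) and O(not d) yields O(not j).
Premise 7, O(not v -> j), contraposes to O(not j -> v); with O(not j) we get O(v).
Premise 9 is O(v -> not a); since O(v), deontic closure gives O(not a).
From O(not a) and premise 2, O(not a -> t), we obtain O(t).
But premise 5 directly asserts O(not t).
We now have both O(t) and O(not t) — t is simultaneously obligatory and forbidden, violating the D-axiom.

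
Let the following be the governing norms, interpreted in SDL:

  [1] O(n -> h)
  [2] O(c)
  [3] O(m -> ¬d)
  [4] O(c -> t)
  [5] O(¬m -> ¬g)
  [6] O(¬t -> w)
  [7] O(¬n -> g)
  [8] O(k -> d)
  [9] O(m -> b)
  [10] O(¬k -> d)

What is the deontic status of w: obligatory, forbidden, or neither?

Premise 6 is O(¬t -> w), but O(¬t) is not derivable from the premises, so it does not yield O(w).
No premise or chain of K-axiom applications forces O(w), and none forces O(¬w). So w is neither obligatory nor forbidden under these norms.

Neither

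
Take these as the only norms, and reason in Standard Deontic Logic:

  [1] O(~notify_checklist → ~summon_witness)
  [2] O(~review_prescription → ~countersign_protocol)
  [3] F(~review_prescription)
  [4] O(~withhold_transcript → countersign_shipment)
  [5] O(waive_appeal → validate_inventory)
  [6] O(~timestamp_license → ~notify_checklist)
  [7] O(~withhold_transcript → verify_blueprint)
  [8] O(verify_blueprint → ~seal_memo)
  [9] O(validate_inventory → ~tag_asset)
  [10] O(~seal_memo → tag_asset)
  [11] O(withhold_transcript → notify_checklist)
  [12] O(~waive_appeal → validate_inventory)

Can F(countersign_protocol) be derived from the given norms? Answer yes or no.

No

Premise 2 is O(~review_prescription → ~countersign_protocol), but O(~review_prescription) is not derivable from the premises, so it does not yield O(~countersign_protocol).
No other premise forces O(~countersign_protocol). An ideal world satisfying every premise can still have countersign_protocol true, so F(countersign_protocol) is not derivable.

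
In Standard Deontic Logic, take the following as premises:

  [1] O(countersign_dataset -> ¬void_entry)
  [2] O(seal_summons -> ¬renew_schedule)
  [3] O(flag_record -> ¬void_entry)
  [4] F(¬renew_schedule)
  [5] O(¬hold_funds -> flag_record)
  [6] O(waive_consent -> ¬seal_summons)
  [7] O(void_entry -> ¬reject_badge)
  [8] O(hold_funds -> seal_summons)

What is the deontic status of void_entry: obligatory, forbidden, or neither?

F(¬renew_schedule) at premise 4 means O(renew_schedule).
The contrapositive of premise 2 (O(seal_summons -> ¬renew_schedule)) is O(renew_schedule -> ¬seal_summons), and O(renew_schedule) is already established, so O(¬seal_summons).
The contrapositive of premise 8 (O(hold_funds -> seal_summons)) is O(¬seal_summons -> ¬hold_funds), and O(¬seal_summons) is already established, so O(¬hold_funds).
Applying K to premise 5 (O(¬hold_funds -> flag_record)) and O(¬hold_funds) yields O(flag_record).
Premise 3 is O(flag_record -> ¬void_entry); since O(flag_record), deontic closure gives O(¬void_entry).
Premises 1, 6, 7 do not contribute to this derivation.
Thus O(¬void_entry), which is F(void_entry): void_entry is forbidden.

Forbidden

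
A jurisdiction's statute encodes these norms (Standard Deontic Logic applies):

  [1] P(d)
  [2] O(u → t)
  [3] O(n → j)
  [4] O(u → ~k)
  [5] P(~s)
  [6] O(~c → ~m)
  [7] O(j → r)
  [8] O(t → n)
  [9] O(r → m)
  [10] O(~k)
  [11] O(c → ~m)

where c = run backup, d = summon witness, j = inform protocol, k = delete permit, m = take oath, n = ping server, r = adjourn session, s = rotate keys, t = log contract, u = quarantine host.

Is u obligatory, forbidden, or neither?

Forbidden

Premises 6 and 11 are O(~c → ~m) and O(c → ~m); every ideal world satisfies ~c or c, so in either case ~m holds — hence O(~m).
Premise 9, O(r → m), contraposes to O(~m → ~r); with O(~m) we get O(~r).
Premise 7 is O(j → r); contrapositively O(~r → ~j). Since O(~r) holds, K gives O(~j).
Premise 3, O(n → j), contraposes to O(~j → ~n); with O(~j) we get O(~n).
Premise 8, O(t → n), contraposes to O(~n → ~t); with O(~n) we get O(~t).
The contrapositive of premise 2 (O(u → t)) is O(~t → ~u), and O(~t) is already established, so O(~u).
Premises 1, 4, 5, 10 do not contribute to this derivation.
Thus O(~u), which is F(u): u is forbidden.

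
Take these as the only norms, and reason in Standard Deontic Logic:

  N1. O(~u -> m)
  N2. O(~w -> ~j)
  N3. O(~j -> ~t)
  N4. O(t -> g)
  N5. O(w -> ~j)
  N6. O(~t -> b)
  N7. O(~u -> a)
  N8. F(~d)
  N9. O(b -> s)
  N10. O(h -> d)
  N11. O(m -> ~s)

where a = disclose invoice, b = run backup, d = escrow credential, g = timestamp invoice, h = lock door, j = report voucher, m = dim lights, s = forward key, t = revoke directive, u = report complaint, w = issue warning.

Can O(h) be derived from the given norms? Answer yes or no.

Premise 10 is O(h -> d); even if O(d) held, inferring O(h) would be affirming the consequent — invalid.
No other premise forces O(h). An ideal world satisfying every premise can still have h false, so O(h) is not derivable.

No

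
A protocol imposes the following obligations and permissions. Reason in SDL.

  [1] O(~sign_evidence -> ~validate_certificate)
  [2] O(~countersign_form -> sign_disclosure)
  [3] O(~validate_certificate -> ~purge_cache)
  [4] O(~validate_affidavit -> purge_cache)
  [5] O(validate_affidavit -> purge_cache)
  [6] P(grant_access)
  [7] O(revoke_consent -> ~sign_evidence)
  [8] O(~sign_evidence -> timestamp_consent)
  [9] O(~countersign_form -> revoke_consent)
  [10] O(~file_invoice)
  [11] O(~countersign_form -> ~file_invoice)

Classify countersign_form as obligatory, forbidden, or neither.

By case analysis on validate_affidavit: premise 5 gives O(validate_affidavit -> purge_cache) and premise 4 gives O(~validate_affidavit -> purge_cache), so O(purge_cache) either way.
Premise 3 is O(~validate_certificate -> ~purge_cache); contrapositively O(purge_cache -> validate_certificate). Since O(purge_cache) holds, K gives O(validate_certificate).
Premise 1, O(~sign_evidence -> ~validate_certificate), contraposes to O(validate_certificate -> sign_evidence); with O(validate_certificate) we get O(sign_evidence).
The contrapositive of premise 7 (O(revoke_consent -> ~sign_evidence)) is O(sign_evidence -> ~revoke_consent), and O(sign_evidence) is already established, so O(~revoke_consent).
Premise 9, O(~countersign_form -> revoke_consent), contraposes to O(~revoke_consent -> countersign_form); with O(~revoke_consent) we get O(countersign_form).
Premises 2, 6, 8, 10, 11 do not contribute to this derivation.
Hence countersign_form is obligatory.

Obligatory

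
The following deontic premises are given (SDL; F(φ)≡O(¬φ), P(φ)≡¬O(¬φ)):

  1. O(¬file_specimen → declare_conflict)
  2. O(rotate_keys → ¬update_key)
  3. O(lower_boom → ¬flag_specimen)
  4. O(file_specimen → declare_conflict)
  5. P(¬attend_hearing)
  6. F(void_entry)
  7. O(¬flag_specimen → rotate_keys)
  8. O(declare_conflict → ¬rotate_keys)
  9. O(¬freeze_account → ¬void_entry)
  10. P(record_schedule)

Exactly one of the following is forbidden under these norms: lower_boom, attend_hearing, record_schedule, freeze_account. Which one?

By case analysis on ¬file_specimen: premise 1 gives O(¬file_specimen → declare_conflict) and premise 4 gives O(file_specimen → declare_conflict), so O(declare_conflict) either way.
From O(declare_conflict) and premise 8, O(declare_conflict → ¬rotate_keys), we obtain O(¬rotate_keys).
Premise 7 is O(¬flag_specimen → rotate_keys); contrapositively O(¬rotate_keys → flag_specimen). Since O(¬rotate_keys) holds, K gives O(flag_specimen).
Premise 3, O(lower_boom → ¬flag_specimen), contraposes to O(flag_specimen → ¬lower_boom); with O(flag_specimen) we get O(¬lower_boom).
So O(¬lower_boom) holds, i.e. lower_boom is forbidden. None of the other listed options is forbidden under the premises.

lower_boom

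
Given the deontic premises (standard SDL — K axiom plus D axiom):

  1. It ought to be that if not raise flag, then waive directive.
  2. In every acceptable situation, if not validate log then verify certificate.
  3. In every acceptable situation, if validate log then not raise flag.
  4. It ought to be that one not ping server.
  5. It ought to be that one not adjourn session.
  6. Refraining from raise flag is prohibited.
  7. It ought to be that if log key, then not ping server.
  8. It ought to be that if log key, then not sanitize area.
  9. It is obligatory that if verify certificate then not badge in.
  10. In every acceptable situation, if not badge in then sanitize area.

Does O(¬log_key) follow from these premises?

Yes

Premise 6 is F(¬raise_flag), i.e. O(raise_flag).
Premise 3, O(validate_log → ¬raise_flag), contraposes to O(raise_flag → ¬validate_log); with O(raise_flag) we get O(¬validate_log).
Premise 2 is O(¬validate_log → verify_certificate); since O(¬validate_log), deontic closure gives O(verify_certificate).
With premise 9, O(verify_certificate → ¬badge_in), the K-axiom yields O(¬badge_in).
From O(¬badge_in) and premise 10, O(¬badge_in → sanitize_area), we obtain O(sanitize_area).
The contrapositive of premise 8 (O(log_key → ¬sanitize_area)) is O(sanitize_area → ¬log_key), and O(sanitize_area) is already established, so O(¬log_key).
Premises 1, 4, 5, 7 do not contribute to this derivation.
So O(¬log_key) follows.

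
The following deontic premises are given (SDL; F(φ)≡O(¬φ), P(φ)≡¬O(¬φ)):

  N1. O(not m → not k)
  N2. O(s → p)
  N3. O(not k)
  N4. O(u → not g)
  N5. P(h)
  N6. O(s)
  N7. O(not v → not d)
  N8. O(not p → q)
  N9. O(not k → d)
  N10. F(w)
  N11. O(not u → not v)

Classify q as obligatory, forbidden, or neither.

Premise 8 is O(not p → q), but O(not p) is not derivable from the premises, so it does not yield O(q).
No premise or chain of K-axiom applications forces O(q), and none forces O(not q). So q is neither obligatory nor forbidden under these norms.

Neither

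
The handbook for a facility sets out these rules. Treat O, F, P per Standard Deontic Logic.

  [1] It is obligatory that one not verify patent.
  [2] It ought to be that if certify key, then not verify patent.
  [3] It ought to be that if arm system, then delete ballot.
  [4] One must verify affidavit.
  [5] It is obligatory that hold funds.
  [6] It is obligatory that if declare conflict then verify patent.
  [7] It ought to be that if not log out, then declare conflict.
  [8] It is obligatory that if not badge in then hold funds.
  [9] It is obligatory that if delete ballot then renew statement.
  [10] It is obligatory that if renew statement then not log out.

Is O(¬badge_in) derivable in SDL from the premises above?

No

Premise 8 is O(¬badge_in → hold_funds); even if O(hold_funds) held, inferring O(¬badge_in) would be affirming the consequent — invalid.
No other premise forces O(¬badge_in). An ideal world satisfying every premise can still have ¬badge_in false, so O(¬badge_in) is not derivable.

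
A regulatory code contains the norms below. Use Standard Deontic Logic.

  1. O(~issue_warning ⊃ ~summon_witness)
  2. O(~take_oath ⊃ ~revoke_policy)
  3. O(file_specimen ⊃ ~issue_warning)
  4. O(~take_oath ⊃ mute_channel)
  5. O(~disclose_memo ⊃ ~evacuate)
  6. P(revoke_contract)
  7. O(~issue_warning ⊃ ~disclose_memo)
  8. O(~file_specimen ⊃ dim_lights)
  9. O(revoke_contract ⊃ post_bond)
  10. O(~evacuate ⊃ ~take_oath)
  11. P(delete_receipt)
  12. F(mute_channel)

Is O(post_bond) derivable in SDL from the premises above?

No

Premise 9 is O(revoke_contract ⊃ post_bond), but O(revoke_contract) is not derivable from the premises (the permission P(revoke_contract) asserts only ~O(~revoke_contract), not O(revoke_contract)), so it does not yield O(post_bond).
No other premise forces O(post_bond). An ideal world satisfying every premise can still have post_bond false, so O(post_bond) is not derivable.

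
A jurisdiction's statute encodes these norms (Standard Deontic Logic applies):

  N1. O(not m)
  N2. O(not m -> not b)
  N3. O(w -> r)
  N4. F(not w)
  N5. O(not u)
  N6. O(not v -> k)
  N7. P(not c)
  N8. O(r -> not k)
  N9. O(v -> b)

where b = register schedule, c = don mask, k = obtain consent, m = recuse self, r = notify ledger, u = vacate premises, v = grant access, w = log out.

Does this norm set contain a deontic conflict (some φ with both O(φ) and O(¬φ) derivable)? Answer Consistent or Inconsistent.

Inconsistent

F(not w) at premise 4 means O(w).
Premise 3 is O(w -> r); since O(w), deontic closure gives O(r).
With premise 8, O(r -> not k), the K-axiom yields O(not k).
Premise 6, O(not v -> k), contraposes to O(not k -> v); with O(not k) we get O(v).
With premise 9, O(v -> b), the K-axiom yields O(b).
The contrapositive of premise 2 (O(not m -> not b)) is O(b -> m), and O(b) is already established, so O(m).
However, premise 1 gives O(not m).
We now have both O(m) and O(not m) — m is simultaneously obligatory and forbidden, violating the D-axiom.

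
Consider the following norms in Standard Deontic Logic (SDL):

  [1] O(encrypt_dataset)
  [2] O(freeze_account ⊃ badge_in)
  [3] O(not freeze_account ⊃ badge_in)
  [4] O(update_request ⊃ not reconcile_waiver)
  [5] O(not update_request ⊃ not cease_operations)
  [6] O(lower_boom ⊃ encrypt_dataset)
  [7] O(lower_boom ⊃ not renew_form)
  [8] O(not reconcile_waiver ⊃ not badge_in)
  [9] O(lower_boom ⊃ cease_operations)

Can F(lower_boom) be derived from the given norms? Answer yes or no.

Yes

By case analysis on not freeze_account: premise 3 gives O(not freeze_account ⊃ badge_in) and premise 2 gives O(freeze_account ⊃ badge_in), so O(badge_in) either way.
Premise 8 is O(not reconcile_waiver ⊃ not badge_in); contrapositively O(badge_in ⊃ reconcile_waiver). Since O(badge_in) holds, K gives O(reconcile_waiver).
Premise 4, O(update_request ⊃ not reconcile_waiver), contraposes to O(reconcile_waiver ⊃ not update_request); with O(reconcile_waiver) we get O(not update_request).
With premise 5, O(not update_request ⊃ not cease_operations), the K-axiom yields O(not cease_operations).
Premise 9, O(lower_boom ⊃ cease_operations), contraposes to O(not cease_operations ⊃ not lower_boom); with O(not cease_operations) we get O(not lower_boom).
Premises 1, 6, 7 do not contribute to this derivation.
So O(not lower_boom) holds, i.e. F(lower_boom). The claim follows.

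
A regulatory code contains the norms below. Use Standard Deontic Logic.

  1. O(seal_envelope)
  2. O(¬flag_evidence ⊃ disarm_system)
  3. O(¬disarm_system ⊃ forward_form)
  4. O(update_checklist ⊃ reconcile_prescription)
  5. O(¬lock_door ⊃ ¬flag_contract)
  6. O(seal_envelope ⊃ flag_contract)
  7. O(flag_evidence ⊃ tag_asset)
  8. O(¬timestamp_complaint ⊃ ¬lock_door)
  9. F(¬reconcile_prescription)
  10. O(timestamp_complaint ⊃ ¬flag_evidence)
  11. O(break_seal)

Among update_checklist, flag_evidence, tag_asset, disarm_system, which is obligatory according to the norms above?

disarm_system

From premise 1 we have O(seal_envelope).
Applying K to premise 6 (O(seal_envelope ⊃ flag_contract)) and O(seal_envelope) yields O(flag_contract).
The contrapositive of premise 5 (O(¬lock_door ⊃ ¬flag_contract)) is O(flag_contract ⊃ lock_door), and O(flag_contract) is already established, so O(lock_door).
Premise 8, O(¬timestamp_complaint ⊃ ¬lock_door), contraposes to O(lock_door ⊃ timestamp_complaint); with O(lock_door) we get O(timestamp_complaint).
Premise 10 is O(timestamp_complaint ⊃ ¬flag_evidence); since O(timestamp_complaint), deontic closure gives O(¬flag_evidence).
Premise 2 is O(¬flag_evidence ⊃ disarm_system); since O(¬flag_evidence), deontic closure gives O(disarm_system).
So O(disarm_system) holds — disarm_system is obligatory. None of the other listed options is made obligatory by any chain of premises.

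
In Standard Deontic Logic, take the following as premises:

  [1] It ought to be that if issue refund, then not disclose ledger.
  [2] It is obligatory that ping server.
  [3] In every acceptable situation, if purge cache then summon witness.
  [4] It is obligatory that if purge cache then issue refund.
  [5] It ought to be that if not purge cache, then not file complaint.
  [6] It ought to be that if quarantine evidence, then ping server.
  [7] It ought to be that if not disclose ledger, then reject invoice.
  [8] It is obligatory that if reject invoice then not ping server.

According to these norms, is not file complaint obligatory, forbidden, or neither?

Obligatory

Premise 2 gives O(ping_server).
Premise 8 is O(reject_invoice → ¬ping_server); contrapositively O(ping_server → ¬reject_invoice). Since O(ping_server) holds, K gives O(¬reject_invoice).
Premise 7 is O(¬disclose_ledger → reject_invoice); contrapositively O(¬reject_invoice → disclose_ledger). Since O(¬reject_invoice) holds, K gives O(disclose_ledger).
The contrapositive of premise 1 (O(issue_refund → ¬disclose_ledger)) is O(disclose_ledger → ¬issue_refund), and O(disclose_ledger) is already established, so O(¬issue_refund).
Premise 4 is O(purge_cache → issue_refund); contrapositively O(¬issue_refund → ¬purge_cache). Since O(¬issue_refund) holds, K gives O(¬purge_cache).
Premise 5 is O(¬purge_cache → ¬file_complaint); since O(¬purge_cache), deontic closure gives O(¬file_complaint).
Premises 3, 6 do not contribute to this derivation.
Hence ¬file_complaint is obligatory.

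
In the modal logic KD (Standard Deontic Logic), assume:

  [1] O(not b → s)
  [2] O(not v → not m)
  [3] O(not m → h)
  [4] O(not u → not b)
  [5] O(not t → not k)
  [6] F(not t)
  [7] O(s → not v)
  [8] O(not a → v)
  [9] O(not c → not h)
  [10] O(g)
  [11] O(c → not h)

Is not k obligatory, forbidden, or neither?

Neither

Premise 5 is O(not t → not k), but O(not t) is not derivable from the premises, so it does not yield O(not k).
No premise or chain of K-axiom applications forces O(not k), and none forces O(k). So not k is neither obligatory nor forbidden under these norms.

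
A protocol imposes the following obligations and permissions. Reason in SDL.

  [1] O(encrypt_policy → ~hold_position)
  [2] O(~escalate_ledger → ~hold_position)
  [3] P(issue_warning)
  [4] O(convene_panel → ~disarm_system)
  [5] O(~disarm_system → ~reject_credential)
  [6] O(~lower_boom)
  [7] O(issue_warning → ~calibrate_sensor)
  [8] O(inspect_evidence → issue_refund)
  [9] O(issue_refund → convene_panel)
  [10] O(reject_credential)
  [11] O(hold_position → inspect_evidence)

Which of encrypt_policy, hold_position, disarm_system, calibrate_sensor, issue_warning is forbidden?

From premise 10 we have O(reject_credential).
Premise 5 is O(~disarm_system → ~reject_credential); contrapositively O(reject_credential → disarm_system). Since O(reject_credential) holds, K gives O(disarm_system).
Premise 4, O(convene_panel → ~disarm_system), contraposes to O(disarm_system → ~convene_panel); with O(disarm_system) we get O(~convene_panel).
Premise 9 is O(issue_refund → convene_panel); contrapositively O(~convene_panel → ~issue_refund). Since O(~convene_panel) holds, K gives O(~issue_refund).
Premise 8, O(inspect_evidence → issue_refund), contraposes to O(~issue_refund → ~inspect_evidence); with O(~issue_refund) we get O(~inspect_evidence).
Premise 11, O(hold_position → inspect_evidence), contraposes to O(~inspect_evidence → ~hold_position); with O(~inspect_evidence) we get O(~hold_position).
So O(~hold_position) holds, i.e. hold_position is forbidden. None of the other listed options is forbidden under the premises.

hold_position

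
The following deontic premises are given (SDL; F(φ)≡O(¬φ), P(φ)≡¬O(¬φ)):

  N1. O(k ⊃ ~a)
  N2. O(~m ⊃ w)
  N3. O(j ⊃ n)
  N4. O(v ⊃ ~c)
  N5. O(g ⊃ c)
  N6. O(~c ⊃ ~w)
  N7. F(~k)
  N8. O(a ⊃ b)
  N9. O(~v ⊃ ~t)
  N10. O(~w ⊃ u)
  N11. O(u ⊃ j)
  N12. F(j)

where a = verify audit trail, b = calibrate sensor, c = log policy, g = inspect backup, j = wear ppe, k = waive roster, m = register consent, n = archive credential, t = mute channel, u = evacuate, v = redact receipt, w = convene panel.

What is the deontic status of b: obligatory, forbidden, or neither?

Premise 8 is O(a ⊃ b), but O(a) is not derivable from the premises, so it does not yield O(b).
No premise or chain of K-axiom applications forces O(b), and none forces O(~b). So b is neither obligatory nor forbidden under these norms.

Neither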